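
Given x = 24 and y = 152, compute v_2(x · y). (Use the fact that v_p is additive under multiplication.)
v_2(3648) = 6

v_p(x) = 3 (factor: 24 = 2^3 · 3); v_p(y) = 3 (factor: 152 = 2^3 · 19). Additivity: v_p(xy) = v_p(x) + v_p(y) = 3 + 3 = 6. (Direct check: xy = 3648 = 2^6 · (57).)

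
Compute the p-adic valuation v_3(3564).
v_3(3564) = 4

v_3(n) is the largest exponent k such that 3^k divides n. Factor out: 3564 = 3^4 · 44. (Sign doesn't affect v_p.) So v_3(3564) = 4.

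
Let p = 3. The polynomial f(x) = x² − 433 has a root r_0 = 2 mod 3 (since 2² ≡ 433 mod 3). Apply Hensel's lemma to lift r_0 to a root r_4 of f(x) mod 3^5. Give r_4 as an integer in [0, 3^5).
r_4 = 26 (mod 243)

Hensel's recurrence: r_{i+1} = r_i − f(r_i)·(f′(r_i))^{-1} mod 3^{i+2}, with f′(x) = 2x. Iterate:
  r_0 = 2 (mod 3)
  r_1 = 8 (mod 9)
  r_2 = 26 (mod 27)
  r_3 = 26 (mod 81)
  r_4 = 26 (mod 243)
Final: r_4 = 26, and one checks f(r_4) ≡ 0 mod 3^5.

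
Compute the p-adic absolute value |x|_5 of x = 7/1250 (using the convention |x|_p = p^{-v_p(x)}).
|7/1250|_5 = 625

Step 1 — compute v_5(x) by factoring powers of 5 out of the numerator and denominator: v_5(7/1250) = -4. Step 2 — apply |x|_p = p^{-v_p(x)} = 5^{4} = 625.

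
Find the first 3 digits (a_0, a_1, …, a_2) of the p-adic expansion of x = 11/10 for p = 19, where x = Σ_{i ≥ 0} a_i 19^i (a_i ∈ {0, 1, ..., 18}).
(a_0, …, a_2) = (3, 17, 1)

v_19(11/10) = 0 (numerator and denominator both coprime to 19), so x ∈ ℤ_19^×. Compute digits iteratively via a_i = x_i mod 19, x_{i+1} = (x_i − a_i)/19, with x_0 = x:
  x_0 = 11/10;  a_0 = 3;  x_1 = (x_0 − 3)/19 = -1/10
  x_1 = -1/10;  a_1 = 17;  x_2 = (x_1 − 17)/19 = -9/10
  x_2 = -9/10;  a_2 = 1;  x_3 = (x_2 − 1)/19 = -1/10
Digits: (3, 17, 1).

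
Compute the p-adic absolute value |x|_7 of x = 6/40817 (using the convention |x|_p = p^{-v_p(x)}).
|6/40817|_7 = 2401

Step 1 — compute v_7(x) by factoring powers of 7 out of the numerator and denominator: v_7(6/40817) = -4. Step 2 — apply |x|_p = p^{-v_p(x)} = 7^{4} = 2401.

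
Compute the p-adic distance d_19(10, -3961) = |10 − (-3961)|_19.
d_19(10, -3961) = 1/361

Step 1 — x − y = 10 − (-3961) = 3971. Step 2 — v_19(3971) = 2 (factor: 3971 = (19^2 · 11); the sign does not affect v_p). Step 3 — |x − y|_19 = 19^{-2} = 1/361.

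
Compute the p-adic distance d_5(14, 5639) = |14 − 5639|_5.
d_5(14, 5639) = 1/625

Step 1 — x − y = 14 − 5639 = -5625. Step 2 — v_5(-5625) = 4 (factor: -5625 = −(5^4 · 9); the sign does not affect v_p). Step 3 — |x − y|_5 = 5^{-4} = 1/625.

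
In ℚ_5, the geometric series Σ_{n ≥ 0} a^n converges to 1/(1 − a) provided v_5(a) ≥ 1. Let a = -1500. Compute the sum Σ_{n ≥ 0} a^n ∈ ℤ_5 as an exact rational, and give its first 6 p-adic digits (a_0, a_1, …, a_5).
Σ a^n = 1/(1 − a) = 1/1501;  first 6 digits = (1, 0, 0, 3, 2, 4)

v_5(a) = 3 ≥ 1, so the series converges in ℤ_5 to 1/(1 − a) = 1/(1 − (-1500)) = 1/1501. Expand this rational in ℤ_5: compute digits iteratively via d_i = x_i mod 5, x_{i+1} = (x_i − d_i)/5. The first 6 digits are (1, 0, 0, 3, 2, 4).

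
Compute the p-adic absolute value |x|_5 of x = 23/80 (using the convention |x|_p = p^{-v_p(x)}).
|23/80|_5 = 5

Step 1 — compute v_5(x) by factoring powers of 5 out of the numerator and denominator: v_5(23/80) = -1. Step 2 — apply |x|_p = p^{-v_p(x)} = 5^{1} = 5.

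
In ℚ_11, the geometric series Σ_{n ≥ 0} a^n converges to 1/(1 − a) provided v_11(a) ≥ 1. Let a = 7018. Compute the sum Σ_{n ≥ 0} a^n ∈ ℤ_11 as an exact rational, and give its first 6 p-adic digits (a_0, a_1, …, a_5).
Σ a^n = 1/(1 − a) = -1/7017;  first 6 digits = (1, 0, 3, 5, 9, 8)

v_11(a) = 2 ≥ 1, so the series converges in ℤ_11 to 1/(1 − a) = 1/(1 − 7018) = -1/7017. Expand this rational in ℤ_11: compute digits iteratively via d_i = x_i mod 11, x_{i+1} = (x_i − d_i)/11. The first 6 digits are (1, 0, 3, 5, 9, 8).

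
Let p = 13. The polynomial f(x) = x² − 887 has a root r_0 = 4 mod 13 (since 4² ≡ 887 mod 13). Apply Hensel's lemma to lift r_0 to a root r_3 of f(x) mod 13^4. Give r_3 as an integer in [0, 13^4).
r_3 = 4866 (mod 28561)

Hensel's recurrence: r_{i+1} = r_i − f(r_i)·(f′(r_i))^{-1} mod 13^{i+2}, with f′(x) = 2x. Iterate:
  r_0 = 4 (mod 13)
  r_1 = 134 (mod 169)
  r_2 = 472 (mod 2197)
  r_3 = 4866 (mod 28561)
Final: r_3 = 4866, and one checks f(r_3) ≡ 0 mod 13^4.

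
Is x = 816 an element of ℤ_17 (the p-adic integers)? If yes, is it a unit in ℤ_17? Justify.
x ∈ ℤ_17 but not a unit; v_17(x) = 1 > 0

ℤ_17 = {x ∈ ℚ_17 : v_17(x) ≥ 0} and ℤ_17^× = {x ∈ ℤ_17 : v_17(x) = 0}. Here v_17(816) = v_17(num) − v_17(den) = 1; compare against these criteria.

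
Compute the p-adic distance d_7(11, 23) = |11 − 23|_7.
d_7(11, 23) = 1

Step 1 — x − y = 11 − 23 = -12. Step 2 — v_7(-12) = 0 (factor: -12 = −(7^0 · 12); the sign does not affect v_p). Step 3 — |x − y|_7 = 7^{0} = 1.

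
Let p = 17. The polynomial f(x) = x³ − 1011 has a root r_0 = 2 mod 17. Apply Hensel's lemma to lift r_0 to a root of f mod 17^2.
r_1 = 206 (mod 289)

Hensel: r_{i+1} = r_i − f(r_i)/f′(r_i) mod 17^{i+2}, where f′(x) = 3x². Iterate:
  r_0 = 2 (mod 17)
  r_1 = 206 (mod 289)
Final: r = 206 with f(r) ≡ 0 mod 17^2.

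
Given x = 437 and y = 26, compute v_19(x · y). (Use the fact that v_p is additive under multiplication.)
v_19(11362) = 1

v_p(x) = 1 (factor: 437 = 19^1 · 23); v_p(y) = 0 (factor: 26 = 19^0 · 26). Additivity: v_p(xy) = v_p(x) + v_p(y) = 1 + 0 = 1. (Direct check: xy = 11362 = 19^1 · (598).)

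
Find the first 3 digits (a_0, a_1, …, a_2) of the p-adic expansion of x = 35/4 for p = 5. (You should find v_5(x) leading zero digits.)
(a_0, …, a_2) = (0, 3, 1)

v_5(35/4) = 1, so a_0 = ... = a_0 = 0. Factor out: x = 5^1 · u with u = 7/4 a unit in ℤ_5. Expand u iteratively via a_{v+i} = u_i mod 5, u_{i+1} = (u_i − a_{v+i})/5:
  u_0 = 7/4;  a_1 = 3;  u_1 = (u_0 − 3)/5 = -1/4
  u_1 = -1/4;  a_2 = 1;  u_2 = (u_1 − 1)/5 = -1/4
Digits: (0, 3, 1).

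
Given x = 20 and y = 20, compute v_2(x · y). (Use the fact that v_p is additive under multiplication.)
v_2(400) = 4

v_p(x) = 2 (factor: 20 = 2^2 · 5); v_p(y) = 2 (factor: 20 = 2^2 · 5). Additivity: v_p(xy) = v_p(x) + v_p(y) = 2 + 2 = 4. (Direct check: xy = 400 = 2^4 · (25).)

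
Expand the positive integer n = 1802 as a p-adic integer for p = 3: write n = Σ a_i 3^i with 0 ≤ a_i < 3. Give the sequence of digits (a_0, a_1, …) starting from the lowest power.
(a_0, a_1, …) = (2, 0, 2, 0, 1, 1, 2)

Repeated division by 3 gives the digits low-to-high: 1802 = 2 + 2·3^2 + 1·3^4 + 1·3^5 + 2·3^6. Digit sequence: (2, 0, 2, 0, 1, 1, 2).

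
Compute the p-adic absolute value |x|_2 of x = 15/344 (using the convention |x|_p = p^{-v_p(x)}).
|15/344|_2 = 8

Step 1 — compute v_2(x) by factoring powers of 2 out of the numerator and denominator: v_2(15/344) = -3. Step 2 — apply |x|_p = p^{-v_p(x)} = 2^{3} = 8.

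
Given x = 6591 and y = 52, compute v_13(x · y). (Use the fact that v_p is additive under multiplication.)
v_13(342732) = 4

v_p(x) = 3 (factor: 6591 = 13^3 · 3); v_p(y) = 1 (factor: 52 = 13^1 · 4). Additivity: v_p(xy) = v_p(x) + v_p(y) = 3 + 1 = 4. (Direct check: xy = 342732 = 13^4 · (12).)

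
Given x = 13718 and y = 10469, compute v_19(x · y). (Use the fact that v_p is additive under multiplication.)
v_19(143613742) = 5

v_p(x) = 3 (factor: 13718 = 19^3 · 2); v_p(y) = 2 (factor: 10469 = 19^2 · 29). Additivity: v_p(xy) = v_p(x) + v_p(y) = 3 + 2 = 5. (Direct check: xy = 143613742 = 19^5 · (58).)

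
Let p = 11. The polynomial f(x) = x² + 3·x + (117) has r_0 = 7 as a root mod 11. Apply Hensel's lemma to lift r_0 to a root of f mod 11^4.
r_3 = 11733 (mod 14641)

Hensel: r_{i+1} = r_i − f(r_i)·(f′(r_i))^{-1} mod 11^{i+2}, f′(x) = 2x + 3. Iterate:
  r_0 = 7 (mod 11)
  r_1 = 117 (mod 121)
  r_2 = 1085 (mod 1331)
  r_3 = 11733 (mod 14641)
Final: r = 11733 satisfies f(r) ≡ 0 mod 11^4.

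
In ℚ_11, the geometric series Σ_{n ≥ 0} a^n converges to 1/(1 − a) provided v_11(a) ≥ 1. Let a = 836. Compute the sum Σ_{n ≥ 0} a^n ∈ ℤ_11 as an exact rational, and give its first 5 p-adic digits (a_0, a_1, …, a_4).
Σ a^n = 1/(1 − a) = -1/835;  first 5 digits = (1, 10, 7, 7, 3)

v_11(a) = 1 ≥ 1, so the series converges in ℤ_11 to 1/(1 − a) = 1/(1 − 836) = -1/835. Expand this rational in ℤ_11: compute digits iteratively via d_i = x_i mod 11, x_{i+1} = (x_i − d_i)/11. The first 5 digits are (1, 10, 7, 7, 3).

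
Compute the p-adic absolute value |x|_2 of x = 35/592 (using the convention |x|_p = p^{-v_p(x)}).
|35/592|_2 = 16

Step 1 — compute v_2(x) by factoring powers of 2 out of the numerator and denominator: v_2(35/592) = -4. Step 2 — apply |x|_p = p^{-v_p(x)} = 2^{4} = 16.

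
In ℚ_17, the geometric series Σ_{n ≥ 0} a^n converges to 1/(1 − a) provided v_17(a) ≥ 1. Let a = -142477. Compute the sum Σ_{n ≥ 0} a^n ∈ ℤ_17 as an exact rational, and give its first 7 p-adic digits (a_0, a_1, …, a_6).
Σ a^n = 1/(1 − a) = 1/142478;  first 7 digits = (1, 0, 0, 5, 15, 16, 7)

v_17(a) = 3 ≥ 1, so the series converges in ℤ_17 to 1/(1 − a) = 1/(1 − (-142477)) = 1/142478. Expand this rational in ℤ_17: compute digits iteratively via d_i = x_i mod 17, x_{i+1} = (x_i − d_i)/17. The first 7 digits are (1, 0, 0, 5, 15, 16, 7).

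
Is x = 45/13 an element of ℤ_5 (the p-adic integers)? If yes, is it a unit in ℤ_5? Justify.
x ∈ ℤ_5 but not a unit; v_5(x) = 1 > 0

ℤ_5 = {x ∈ ℚ_5 : v_5(x) ≥ 0} and ℤ_5^× = {x ∈ ℤ_5 : v_5(x) = 0}. Here v_5(45/13) = v_5(num) − v_5(den) = 1; compare against these criteria.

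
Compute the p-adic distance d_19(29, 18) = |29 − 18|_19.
d_19(29, 18) = 1

Step 1 — x − y = 29 − 18 = 11. Step 2 — v_19(11) = 0 (factor: 11 = (19^0 · 11); the sign does not affect v_p). Step 3 — |x − y|_19 = 19^{0} = 1.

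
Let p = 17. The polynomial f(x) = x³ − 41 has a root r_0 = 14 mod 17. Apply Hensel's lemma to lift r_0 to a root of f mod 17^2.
r_1 = 235 (mod 289)

Hensel: r_{i+1} = r_i − f(r_i)/f′(r_i) mod 17^{i+2}, where f′(x) = 3x². Iterate:
  r_0 = 14 (mod 17)
  r_1 = 235 (mod 289)
Final: r = 235 with f(r) ≡ 0 mod 17^2.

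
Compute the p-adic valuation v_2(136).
v_2(136) = 3

v_2(n) is the largest exponent k such that 2^k divides n. Factor out: 136 = 2^3 · 17. (Sign doesn't affect v_p.) So v_2(136) = 3.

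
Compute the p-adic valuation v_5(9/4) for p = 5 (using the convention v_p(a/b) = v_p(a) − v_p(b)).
v_5(9/4) = 0

Factor powers of 5 from the numerator and denominator of the reduced fraction: 9 = 5^0 · 9 and 4 = 5^0 · 4. Apply v_p(a/b) = v_p(a) − v_p(b): v_5(9/4) = 0 − 0 = 0.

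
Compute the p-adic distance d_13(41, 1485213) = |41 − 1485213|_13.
d_13(41, 1485213) = 1/371293

Step 1 — x − y = 41 − 1485213 = -1485172. Step 2 — v_13(-1485172) = 5 (factor: -1485172 = −(13^5 · 4); the sign does not affect v_p). Step 3 — |x − y|_13 = 13^{-5} = 1/371293.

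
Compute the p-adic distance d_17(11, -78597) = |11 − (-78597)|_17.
d_17(11, -78597) = 1/4913

Step 1 — x − y = 11 − (-78597) = 78608. Step 2 — v_17(78608) = 3 (factor: 78608 = (17^3 · 16); the sign does not affect v_p). Step 3 — |x − y|_17 = 17^{-3} = 1/4913.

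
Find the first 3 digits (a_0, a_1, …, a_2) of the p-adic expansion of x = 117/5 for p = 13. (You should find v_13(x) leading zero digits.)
(a_0, …, a_2) = (0, 7, 10)

v_13(117/5) = 1, so a_0 = ... = a_0 = 0. Factor out: x = 13^1 · u with u = 9/5 a unit in ℤ_13. Expand u iteratively via a_{v+i} = u_i mod 13, u_{i+1} = (u_i − a_{v+i})/13:
  u_0 = 9/5;  a_1 = 7;  u_1 = (u_0 − 7)/13 = -2/5
  u_1 = -2/5;  a_2 = 10;  u_2 = (u_1 − 10)/13 = -4/5
Digits: (0, 7, 10).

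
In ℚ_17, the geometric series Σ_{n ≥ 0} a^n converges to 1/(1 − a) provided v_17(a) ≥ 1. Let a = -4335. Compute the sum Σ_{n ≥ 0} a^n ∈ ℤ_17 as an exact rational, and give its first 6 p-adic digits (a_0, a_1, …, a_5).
Σ a^n = 1/(1 − a) = 1/4336;  first 6 digits = (1, 0, 2, 16, 3, 13)

v_17(a) = 2 ≥ 1, so the series converges in ℤ_17 to 1/(1 − a) = 1/(1 − (-4335)) = 1/4336. Expand this rational in ℤ_17: compute digits iteratively via d_i = x_i mod 17, x_{i+1} = (x_i − d_i)/17. The first 6 digits are (1, 0, 2, 16, 3, 13).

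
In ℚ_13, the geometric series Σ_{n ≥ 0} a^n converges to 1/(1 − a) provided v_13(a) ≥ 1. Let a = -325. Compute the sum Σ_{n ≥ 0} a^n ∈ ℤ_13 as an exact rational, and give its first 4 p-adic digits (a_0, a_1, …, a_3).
Σ a^n = 1/(1 − a) = 1/326;  first 4 digits = (1, 1, 12, 9)

v_13(a) = 1 ≥ 1, so the series converges in ℤ_13 to 1/(1 − a) = 1/(1 − (-325)) = 1/326. Expand this rational in ℤ_13: compute digits iteratively via d_i = x_i mod 13, x_{i+1} = (x_i − d_i)/13. The first 4 digits are (1, 1, 12, 9).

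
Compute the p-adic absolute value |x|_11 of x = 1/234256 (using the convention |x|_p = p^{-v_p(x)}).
|1/234256|_11 = 14641

Step 1 — compute v_11(x) by factoring powers of 11 out of the numerator and denominator: v_11(1/234256) = -4. Step 2 — apply |x|_p = p^{-v_p(x)} = 11^{4} = 14641.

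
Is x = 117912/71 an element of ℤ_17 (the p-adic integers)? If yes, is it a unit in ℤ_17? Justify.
x ∈ ℤ_17 but not a unit; v_17(x) = 3 > 0

ℤ_17 = {x ∈ ℚ_17 : v_17(x) ≥ 0} and ℤ_17^× = {x ∈ ℤ_17 : v_17(x) = 0}. Here v_17(117912/71) = v_17(num) − v_17(den) = 3; compare against these criteria.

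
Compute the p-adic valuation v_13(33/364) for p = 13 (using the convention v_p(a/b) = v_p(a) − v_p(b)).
v_13(33/364) = -1

Factor powers of 13 from the numerator and denominator of the reduced fraction: 33 = 13^0 · 33 and 364 = 13^1 · 28. Apply v_p(a/b) = v_p(a) − v_p(b): v_13(33/364) = 0 − 1 = -1.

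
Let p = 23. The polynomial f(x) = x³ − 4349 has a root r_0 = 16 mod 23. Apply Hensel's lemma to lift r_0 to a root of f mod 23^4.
r_3 = 70166 (mod 279841)

Hensel: r_{i+1} = r_i − f(r_i)/f′(r_i) mod 23^{i+2}, where f′(x) = 3x². Iterate:
  r_0 = 16 (mod 23)
  r_1 = 338 (mod 529)
  r_2 = 9331 (mod 12167)
  r_3 = 70166 (mod 279841)
Final: r = 70166 with f(r) ≡ 0 mod 23^4.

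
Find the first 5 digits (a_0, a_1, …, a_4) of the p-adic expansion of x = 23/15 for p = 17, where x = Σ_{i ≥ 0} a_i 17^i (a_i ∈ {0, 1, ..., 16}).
(a_0, …, a_4) = (14, 14, 15, 7, 12)

v_17(23/15) = 0 (numerator and denominator both coprime to 17), so x ∈ ℤ_17^×. Compute digits iteratively via a_i = x_i mod 17, x_{i+1} = (x_i − a_i)/17, with x_0 = x:
  x_0 = 23/15;  a_0 = 14;  x_1 = (x_0 − 14)/17 = -11/15
  x_1 = -11/15;  a_1 = 14;  x_2 = (x_1 − 14)/17 = -13/15
  x_2 = -13/15;  a_2 = 15;  x_3 = (x_2 − 15)/17 = -14/15
  x_3 = -14/15;  a_3 = 7;  x_4 = (x_3 − 7)/17 = -7/15
  x_4 = -7/15;  a_4 = 12;  x_5 = (x_4 − 12)/17 = -11/15
Digits: (14, 14, 15, 7, 12).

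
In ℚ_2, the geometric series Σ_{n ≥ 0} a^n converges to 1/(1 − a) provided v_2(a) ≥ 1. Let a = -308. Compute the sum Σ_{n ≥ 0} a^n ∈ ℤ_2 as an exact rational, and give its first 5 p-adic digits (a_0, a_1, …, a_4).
Σ a^n = 1/(1 − a) = 1/309;  first 5 digits = (1, 0, 1, 1, 1)

v_2(a) = 2 ≥ 1, so the series converges in ℤ_2 to 1/(1 − a) = 1/(1 − (-308)) = 1/309. Expand this rational in ℤ_2: compute digits iteratively via d_i = x_i mod 2, x_{i+1} = (x_i − d_i)/2. The first 5 digits are (1, 0, 1, 1, 1).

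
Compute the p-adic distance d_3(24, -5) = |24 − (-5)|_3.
d_3(24, -5) = 1

Step 1 — x − y = 24 − (-5) = 29. Step 2 — v_3(29) = 0 (factor: 29 = (3^0 · 29); the sign does not affect v_p). Step 3 — |x − y|_3 = 3^{0} = 1.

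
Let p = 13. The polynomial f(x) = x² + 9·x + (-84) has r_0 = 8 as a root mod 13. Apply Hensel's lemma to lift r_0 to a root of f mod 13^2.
r_1 = 60 (mod 169)

Hensel: r_{i+1} = r_i − f(r_i)·(f′(r_i))^{-1} mod 13^{i+2}, f′(x) = 2x + 9. Iterate:
  r_0 = 8 (mod 13)
  r_1 = 60 (mod 169)
Final: r = 60 satisfies f(r) ≡ 0 mod 13^2.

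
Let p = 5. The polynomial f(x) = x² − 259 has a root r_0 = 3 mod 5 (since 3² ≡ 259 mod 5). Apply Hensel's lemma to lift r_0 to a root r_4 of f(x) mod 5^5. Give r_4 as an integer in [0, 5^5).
r_4 = 2128 (mod 3125)

Hensel's recurrence: r_{i+1} = r_i − f(r_i)·(f′(r_i))^{-1} mod 5^{i+2}, with f′(x) = 2x. Iterate:
  r_0 = 3 (mod 5)
  r_1 = 3 (mod 25)
  r_2 = 3 (mod 125)
  r_3 = 253 (mod 625)
  r_4 = 2128 (mod 3125)
Final: r_4 = 2128, and one checks f(r_4) ≡ 0 mod 5^5.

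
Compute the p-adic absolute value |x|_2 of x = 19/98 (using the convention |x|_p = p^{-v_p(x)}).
|19/98|_2 = 2

Step 1 — compute v_2(x) by factoring powers of 2 out of the numerator and denominator: v_2(19/98) = -1. Step 2 — apply |x|_p = p^{-v_p(x)} = 2^{1} = 2.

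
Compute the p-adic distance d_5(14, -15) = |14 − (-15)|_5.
d_5(14, -15) = 1

Step 1 — x − y = 14 − (-15) = 29. Step 2 — v_5(29) = 0 (factor: 29 = (5^0 · 29); the sign does not affect v_p). Step 3 — |x − y|_5 = 5^{0} = 1.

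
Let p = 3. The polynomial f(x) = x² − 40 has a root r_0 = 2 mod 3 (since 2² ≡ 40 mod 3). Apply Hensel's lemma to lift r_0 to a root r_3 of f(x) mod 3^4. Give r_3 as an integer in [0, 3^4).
r_3 = 11 (mod 81)

Hensel's recurrence: r_{i+1} = r_i − f(r_i)·(f′(r_i))^{-1} mod 3^{i+2}, with f′(x) = 2x. Iterate:
  r_0 = 2 (mod 3)
  r_1 = 2 (mod 9)
  r_2 = 11 (mod 27)
  r_3 = 11 (mod 81)
Final: r_3 = 11, and one checks f(r_3) ≡ 0 mod 3^4.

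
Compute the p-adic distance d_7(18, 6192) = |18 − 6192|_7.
d_7(18, 6192) = 1/343

Step 1 — x − y = 18 − 6192 = -6174. Step 2 — v_7(-6174) = 3 (factor: -6174 = −(7^3 · 18); the sign does not affect v_p). Step 3 — |x − y|_7 = 7^{-3} = 1/343.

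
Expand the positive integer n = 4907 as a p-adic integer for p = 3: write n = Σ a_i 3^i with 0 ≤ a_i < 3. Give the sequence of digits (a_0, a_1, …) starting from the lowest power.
(a_0, a_1, …) = (2, 0, 2, 1, 0, 2, 0, 2)

Repeated division by 3 gives the digits low-to-high: 4907 = 2 + 2·3^2 + 1·3^3 + 2·3^5 + 2·3^7. Digit sequence: (2, 0, 2, 1, 0, 2, 0, 2).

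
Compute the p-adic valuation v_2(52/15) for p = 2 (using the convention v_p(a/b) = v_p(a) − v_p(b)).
v_2(52/15) = 2

Factor powers of 2 from the numerator and denominator of the reduced fraction: 52 = 2^2 · 13 and 15 = 2^0 · 15. Apply v_p(a/b) = v_p(a) − v_p(b): v_2(52/15) = 2 − 0 = 2.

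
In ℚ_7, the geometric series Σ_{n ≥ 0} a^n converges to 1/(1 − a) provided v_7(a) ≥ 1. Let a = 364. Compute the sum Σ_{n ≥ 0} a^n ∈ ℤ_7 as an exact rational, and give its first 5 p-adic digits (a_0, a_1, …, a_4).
Σ a^n = 1/(1 − a) = -1/363;  first 5 digits = (1, 3, 2, 1, 0)

v_7(a) = 1 ≥ 1, so the series converges in ℤ_7 to 1/(1 − a) = 1/(1 − 364) = -1/363. Expand this rational in ℤ_7: compute digits iteratively via d_i = x_i mod 7, x_{i+1} = (x_i − d_i)/7. The first 5 digits are (1, 3, 2, 1, 0).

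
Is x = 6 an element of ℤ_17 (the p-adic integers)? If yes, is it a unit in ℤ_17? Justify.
x ∈ ℤ_17^× (unit); v_17(x) = 0

ℤ_17 = {x ∈ ℚ_17 : v_17(x) ≥ 0} and ℤ_17^× = {x ∈ ℤ_17 : v_17(x) = 0}. Here v_17(6) = v_17(num) − v_17(den) = 0; compare against these criteria.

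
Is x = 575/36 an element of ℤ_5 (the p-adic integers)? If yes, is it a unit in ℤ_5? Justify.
x ∈ ℤ_5 but not a unit; v_5(x) = 2 > 0

ℤ_5 = {x ∈ ℚ_5 : v_5(x) ≥ 0} and ℤ_5^× = {x ∈ ℤ_5 : v_5(x) = 0}. Here v_5(575/36) = v_5(num) − v_5(den) = 2; compare against these criteria.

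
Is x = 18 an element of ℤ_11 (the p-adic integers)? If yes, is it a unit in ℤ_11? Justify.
x ∈ ℤ_11^× (unit); v_11(x) = 0

ℤ_11 = {x ∈ ℚ_11 : v_11(x) ≥ 0} and ℤ_11^× = {x ∈ ℤ_11 : v_11(x) = 0}. Here v_11(18) = v_11(num) − v_11(den) = 0; compare against these criteria.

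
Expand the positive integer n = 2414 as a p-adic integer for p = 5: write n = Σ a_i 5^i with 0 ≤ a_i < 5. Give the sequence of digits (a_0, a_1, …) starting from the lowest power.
(a_0, a_1, …) = (4, 2, 1, 4, 3)

Repeated division by 5 gives the digits low-to-high: 2414 = 4 + 2·5^1 + 1·5^2 + 4·5^3 + 3·5^4. Digit sequence: (4, 2, 1, 4, 3).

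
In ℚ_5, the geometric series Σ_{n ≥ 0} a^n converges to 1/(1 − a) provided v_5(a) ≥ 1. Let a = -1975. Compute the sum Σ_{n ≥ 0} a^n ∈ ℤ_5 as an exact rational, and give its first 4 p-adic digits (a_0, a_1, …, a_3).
Σ a^n = 1/(1 − a) = 1/1976;  first 4 digits = (1, 0, 1, 4)

v_5(a) = 2 ≥ 1, so the series converges in ℤ_5 to 1/(1 − a) = 1/(1 − (-1975)) = 1/1976. Expand this rational in ℤ_5: compute digits iteratively via d_i = x_i mod 5, x_{i+1} = (x_i − d_i)/5. The first 4 digits are (1, 0, 1, 4).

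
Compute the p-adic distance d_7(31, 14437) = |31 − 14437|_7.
d_7(31, 14437) = 1/2401

Step 1 — x − y = 31 − 14437 = -14406. Step 2 — v_7(-14406) = 4 (factor: -14406 = −(7^4 · 6); the sign does not affect v_p). Step 3 — |x − y|_7 = 7^{-4} = 1/2401.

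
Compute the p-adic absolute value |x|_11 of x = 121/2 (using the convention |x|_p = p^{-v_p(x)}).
|121/2|_11 = 1/121

Step 1 — compute v_11(x) by factoring powers of 11 out of the numerator and denominator: v_11(121/2) = 2. Step 2 — apply |x|_p = p^{-v_p(x)} = 11^{-2} = 1/121.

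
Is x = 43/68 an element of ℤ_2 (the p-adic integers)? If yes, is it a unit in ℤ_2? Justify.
x ∉ ℤ_2 (v_2(x) = -2 < 0)

ℤ_2 = {x ∈ ℚ_2 : v_2(x) ≥ 0} and ℤ_2^× = {x ∈ ℤ_2 : v_2(x) = 0}. Here v_2(43/68) = v_2(num) − v_2(den) = -2; compare against these criteria.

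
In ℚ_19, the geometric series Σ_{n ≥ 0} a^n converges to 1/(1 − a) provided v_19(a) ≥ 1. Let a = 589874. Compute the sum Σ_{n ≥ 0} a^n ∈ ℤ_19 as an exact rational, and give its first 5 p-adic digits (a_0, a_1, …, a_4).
Σ a^n = 1/(1 − a) = -1/589873;  first 5 digits = (1, 0, 0, 10, 4)

v_19(a) = 3 ≥ 1, so the series converges in ℤ_19 to 1/(1 − a) = 1/(1 − 589874) = -1/589873. Expand this rational in ℤ_19: compute digits iteratively via d_i = x_i mod 19, x_{i+1} = (x_i − d_i)/19. The first 5 digits are (1, 0, 0, 10, 4).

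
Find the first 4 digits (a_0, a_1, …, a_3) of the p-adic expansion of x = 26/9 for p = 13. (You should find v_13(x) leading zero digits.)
(a_0, …, a_3) = (0, 6, 1, 10)

v_13(26/9) = 1, so a_0 = ... = a_0 = 0. Factor out: x = 13^1 · u with u = 2/9 a unit in ℤ_13. Expand u iteratively via a_{v+i} = u_i mod 13, u_{i+1} = (u_i − a_{v+i})/13:
  u_0 = 2/9;  a_1 = 6;  u_1 = (u_0 − 6)/13 = -4/9
  u_1 = -4/9;  a_2 = 1;  u_2 = (u_1 − 1)/13 = -1/9
  u_2 = -1/9;  a_3 = 10;  u_3 = (u_2 − 10)/13 = -7/9
Digits: (0, 6, 1, 10).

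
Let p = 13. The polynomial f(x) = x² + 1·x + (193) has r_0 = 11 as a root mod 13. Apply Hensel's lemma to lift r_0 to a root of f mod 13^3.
r_2 = 739 (mod 2197)

Hensel: r_{i+1} = r_i − f(r_i)·(f′(r_i))^{-1} mod 13^{i+2}, f′(x) = 2x + 1. Iterate:
  r_0 = 11 (mod 13)
  r_1 = 63 (mod 169)
  r_2 = 739 (mod 2197)
Final: r = 739 satisfies f(r) ≡ 0 mod 13^3.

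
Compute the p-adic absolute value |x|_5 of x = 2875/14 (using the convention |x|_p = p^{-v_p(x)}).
|2875/14|_5 = 1/125

Step 1 — compute v_5(x) by factoring powers of 5 out of the numerator and denominator: v_5(2875/14) = 3. Step 2 — apply |x|_p = p^{-v_p(x)} = 5^{-3} = 1/125.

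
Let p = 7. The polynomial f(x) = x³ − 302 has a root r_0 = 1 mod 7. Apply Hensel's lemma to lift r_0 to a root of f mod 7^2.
r_1 = 36 (mod 49)

Hensel: r_{i+1} = r_i − f(r_i)/f′(r_i) mod 7^{i+2}, where f′(x) = 3x². Iterate:
  r_0 = 1 (mod 7)
  r_1 = 36 (mod 49)
Final: r = 36 with f(r) ≡ 0 mod 7^2.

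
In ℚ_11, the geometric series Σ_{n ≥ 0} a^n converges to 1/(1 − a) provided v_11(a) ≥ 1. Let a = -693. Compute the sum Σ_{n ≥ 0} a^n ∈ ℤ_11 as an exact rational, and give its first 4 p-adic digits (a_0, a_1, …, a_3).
Σ a^n = 1/(1 − a) = 1/694;  first 4 digits = (1, 3, 3, 2)

v_11(a) = 1 ≥ 1, so the series converges in ℤ_11 to 1/(1 − a) = 1/(1 − (-693)) = 1/694. Expand this rational in ℤ_11: compute digits iteratively via d_i = x_i mod 11, x_{i+1} = (x_i − d_i)/11. The first 4 digits are (1, 3, 3, 2).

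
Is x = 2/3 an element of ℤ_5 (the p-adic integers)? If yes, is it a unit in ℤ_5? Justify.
x ∈ ℤ_5^× (unit); v_5(x) = 0

ℤ_5 = {x ∈ ℚ_5 : v_5(x) ≥ 0} and ℤ_5^× = {x ∈ ℤ_5 : v_5(x) = 0}. Here v_5(2/3) = v_5(num) − v_5(den) = 0; compare against these criteria.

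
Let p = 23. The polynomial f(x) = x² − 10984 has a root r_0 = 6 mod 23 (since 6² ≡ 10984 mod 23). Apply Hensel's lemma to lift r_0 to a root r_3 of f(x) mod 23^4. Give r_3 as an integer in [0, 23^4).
r_3 = 247785 (mod 279841)

Hensel's recurrence: r_{i+1} = r_i − f(r_i)·(f′(r_i))^{-1} mod 23^{i+2}, with f′(x) = 2x. Iterate:
  r_0 = 6 (mod 23)
  r_1 = 213 (mod 529)
  r_2 = 4445 (mod 12167)
  r_3 = 247785 (mod 279841)
Final: r_3 = 247785, and one checks f(r_3) ≡ 0 mod 23^4.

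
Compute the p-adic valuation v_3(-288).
v_3(-288) = 2

v_3(n) is the largest exponent k such that 3^k divides n. Factor out: -288 = -3^2 · 32. (Sign doesn't affect v_p.) So v_3(-288) = 2.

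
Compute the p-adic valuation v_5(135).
v_5(135) = 1

v_5(n) is the largest exponent k such that 5^k divides n. Factor out: 135 = 5^1 · 27. (Sign doesn't affect v_p.) So v_5(135) = 1.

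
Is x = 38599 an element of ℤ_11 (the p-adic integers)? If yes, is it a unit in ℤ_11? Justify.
x ∈ ℤ_11 but not a unit; v_11(x) = 3 > 0

ℤ_11 = {x ∈ ℚ_11 : v_11(x) ≥ 0} and ℤ_11^× = {x ∈ ℤ_11 : v_11(x) = 0}. Here v_11(38599) = v_11(num) − v_11(den) = 3; compare against these criteria.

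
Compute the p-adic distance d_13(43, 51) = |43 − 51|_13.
d_13(43, 51) = 1

Step 1 — x − y = 43 − 51 = -8. Step 2 — v_13(-8) = 0 (factor: -8 = −(13^0 · 8); the sign does not affect v_p). Step 3 — |x − y|_13 = 13^{0} = 1.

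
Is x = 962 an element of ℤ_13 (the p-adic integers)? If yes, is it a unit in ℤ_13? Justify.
x ∈ ℤ_13 but not a unit; v_13(x) = 1 > 0

ℤ_13 = {x ∈ ℚ_13 : v_13(x) ≥ 0} and ℤ_13^× = {x ∈ ℤ_13 : v_13(x) = 0}. Here v_13(962) = v_13(num) − v_13(den) = 1; compare against these criteria.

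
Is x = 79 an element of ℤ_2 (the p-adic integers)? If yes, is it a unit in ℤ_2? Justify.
x ∈ ℤ_2^× (unit); v_2(x) = 0

ℤ_2 = {x ∈ ℚ_2 : v_2(x) ≥ 0} and ℤ_2^× = {x ∈ ℤ_2 : v_2(x) = 0}. Here v_2(79) = v_2(num) − v_2(den) = 0; compare against these criteria.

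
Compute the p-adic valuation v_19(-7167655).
v_19(-7167655) = 4

v_19(n) is the largest exponent k such that 19^k divides n. Factor out: -7167655 = -19^4 · 55. (Sign doesn't affect v_p.) So v_19(-7167655) = 4.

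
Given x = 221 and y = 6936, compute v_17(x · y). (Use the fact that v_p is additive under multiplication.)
v_17(1532856) = 3

v_p(x) = 1 (factor: 221 = 17^1 · 13); v_p(y) = 2 (factor: 6936 = 17^2 · 24). Additivity: v_p(xy) = v_p(x) + v_p(y) = 1 + 2 = 3. (Direct check: xy = 1532856 = 17^3 · (312).)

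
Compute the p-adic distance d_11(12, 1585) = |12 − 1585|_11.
d_11(12, 1585) = 1/121

Step 1 — x − y = 12 − 1585 = -1573. Step 2 — v_11(-1573) = 2 (factor: -1573 = −(11^2 · 13); the sign does not affect v_p). Step 3 — |x − y|_11 = 11^{-2} = 1/121.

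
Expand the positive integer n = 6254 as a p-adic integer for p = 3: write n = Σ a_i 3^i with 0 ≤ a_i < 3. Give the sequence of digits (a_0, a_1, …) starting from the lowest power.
(a_0, a_1, …) = (2, 2, 1, 0, 2, 1, 2, 2)

Repeated division by 3 gives the digits low-to-high: 6254 = 2 + 2·3^1 + 1·3^2 + 2·3^4 + 1·3^5 + 2·3^6 + 2·3^7. Digit sequence: (2, 2, 1, 0, 2, 1, 2, 2).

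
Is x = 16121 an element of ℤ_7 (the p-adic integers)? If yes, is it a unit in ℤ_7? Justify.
x ∈ ℤ_7 but not a unit; v_7(x) = 3 > 0

ℤ_7 = {x ∈ ℚ_7 : v_7(x) ≥ 0} and ℤ_7^× = {x ∈ ℤ_7 : v_7(x) = 0}. Here v_7(16121) = v_7(num) − v_7(den) = 3; compare against these criteria.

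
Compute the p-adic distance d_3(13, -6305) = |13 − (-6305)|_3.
d_3(13, -6305) = 1/243

Step 1 — x − y = 13 − (-6305) = 6318. Step 2 — v_3(6318) = 5 (factor: 6318 = (3^5 · 26); the sign does not affect v_p). Step 3 — |x − y|_3 = 3^{-5} = 1/243.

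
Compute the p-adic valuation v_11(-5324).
v_11(-5324) = 3

v_11(n) is the largest exponent k such that 11^k divides n. Factor out: -5324 = -11^3 · 4. (Sign doesn't affect v_p.) So v_11(-5324) = 3.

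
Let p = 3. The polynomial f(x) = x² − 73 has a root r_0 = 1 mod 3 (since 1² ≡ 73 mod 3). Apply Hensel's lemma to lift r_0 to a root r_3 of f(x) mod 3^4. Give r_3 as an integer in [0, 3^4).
r_3 = 37 (mod 81)

Hensel's recurrence: r_{i+1} = r_i − f(r_i)·(f′(r_i))^{-1} mod 3^{i+2}, with f′(x) = 2x. Iterate:
  r_0 = 1 (mod 3)
  r_1 = 1 (mod 9)
  r_2 = 10 (mod 27)
  r_3 = 37 (mod 81)
Final: r_3 = 37, and one checks f(r_3) ≡ 0 mod 3^4.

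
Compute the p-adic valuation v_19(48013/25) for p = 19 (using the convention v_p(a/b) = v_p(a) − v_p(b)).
v_19(48013/25) = 3

Factor powers of 19 from the numerator and denominator of the reduced fraction: 48013 = 19^3 · 7 and 25 = 19^0 · 25. Apply v_p(a/b) = v_p(a) − v_p(b): v_19(48013/25) = 3 − 0 = 3.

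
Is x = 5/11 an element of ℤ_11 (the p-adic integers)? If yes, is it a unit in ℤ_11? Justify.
x ∉ ℤ_11 (v_11(x) = -1 < 0)

ℤ_11 = {x ∈ ℚ_11 : v_11(x) ≥ 0} and ℤ_11^× = {x ∈ ℤ_11 : v_11(x) = 0}. Here v_11(5/11) = v_11(num) − v_11(den) = -1; compare against these criteria.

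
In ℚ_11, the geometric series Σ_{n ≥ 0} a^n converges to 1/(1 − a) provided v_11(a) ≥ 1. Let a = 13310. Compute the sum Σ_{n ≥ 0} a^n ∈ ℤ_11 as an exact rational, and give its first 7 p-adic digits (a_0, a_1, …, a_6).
Σ a^n = 1/(1 − a) = -1/13309;  first 7 digits = (1, 0, 0, 10, 0, 0, 1)

v_11(a) = 3 ≥ 1, so the series converges in ℤ_11 to 1/(1 − a) = 1/(1 − 13310) = -1/13309. Expand this rational in ℤ_11: compute digits iteratively via d_i = x_i mod 11, x_{i+1} = (x_i − d_i)/11. The first 7 digits are (1, 0, 0, 10, 0, 0, 1).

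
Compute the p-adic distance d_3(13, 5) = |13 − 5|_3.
d_3(13, 5) = 1

Step 1 — x − y = 13 − 5 = 8. Step 2 — v_3(8) = 0 (factor: 8 = (3^0 · 8); the sign does not affect v_p). Step 3 — |x − y|_3 = 3^{0} = 1.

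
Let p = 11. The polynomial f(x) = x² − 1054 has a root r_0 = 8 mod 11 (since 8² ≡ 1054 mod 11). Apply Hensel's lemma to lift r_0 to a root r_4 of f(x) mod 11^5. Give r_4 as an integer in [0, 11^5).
r_4 = 150851 (mod 161051)

Hensel's recurrence: r_{i+1} = r_i − f(r_i)·(f′(r_i))^{-1} mod 11^{i+2}, with f′(x) = 2x. Iterate:
  r_0 = 8 (mod 11)
  r_1 = 85 (mod 121)
  r_2 = 448 (mod 1331)
  r_3 = 4441 (mod 14641)
  r_4 = 150851 (mod 161051)
Final: r_4 = 150851, and one checks f(r_4) ≡ 0 mod 11^5.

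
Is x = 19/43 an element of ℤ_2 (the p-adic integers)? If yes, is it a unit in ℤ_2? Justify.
x ∈ ℤ_2^× (unit); v_2(x) = 0

ℤ_2 = {x ∈ ℚ_2 : v_2(x) ≥ 0} and ℤ_2^× = {x ∈ ℤ_2 : v_2(x) = 0}. Here v_2(19/43) = v_2(num) − v_2(den) = 0; compare against these criteria.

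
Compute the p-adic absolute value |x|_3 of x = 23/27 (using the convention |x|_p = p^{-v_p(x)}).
|23/27|_3 = 27

Step 1 — compute v_3(x) by factoring powers of 3 out of the numerator and denominator: v_3(23/27) = -3. Step 2 — apply |x|_p = p^{-v_p(x)} = 3^{3} = 27.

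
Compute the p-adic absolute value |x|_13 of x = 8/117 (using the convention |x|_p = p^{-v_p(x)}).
|8/117|_13 = 13

Step 1 — compute v_13(x) by factoring powers of 13 out of the numerator and denominator: v_13(8/117) = -1. Step 2 — apply |x|_p = p^{-v_p(x)} = 13^{1} = 13.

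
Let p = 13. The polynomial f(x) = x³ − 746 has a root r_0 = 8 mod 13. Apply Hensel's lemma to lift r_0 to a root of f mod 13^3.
r_2 = 1789 (mod 2197)

Hensel: r_{i+1} = r_i − f(r_i)/f′(r_i) mod 13^{i+2}, where f′(x) = 3x². Iterate:
  r_0 = 8 (mod 13)
  r_1 = 99 (mod 169)
  r_2 = 1789 (mod 2197)
Final: r = 1789 with f(r) ≡ 0 mod 13^3.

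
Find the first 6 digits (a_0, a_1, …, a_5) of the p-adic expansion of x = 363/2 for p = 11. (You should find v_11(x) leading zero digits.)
(a_0, …, a_5) = (0, 0, 7, 5, 5, 5)

v_11(363/2) = 2, so a_0 = ... = a_1 = 0. Factor out: x = 11^2 · u with u = 3/2 a unit in ℤ_11. Expand u iteratively via a_{v+i} = u_i mod 11, u_{i+1} = (u_i − a_{v+i})/11:
  u_0 = 3/2;  a_2 = 7;  u_1 = (u_0 − 7)/11 = -1/2
  u_1 = -1/2;  a_3 = 5;  u_2 = (u_1 − 5)/11 = -1/2
  u_2 = -1/2;  a_4 = 5;  u_3 = (u_2 − 5)/11 = -1/2
  u_3 = -1/2;  a_5 = 5;  u_4 = (u_3 − 5)/11 = -1/2
Digits: (0, 0, 7, 5, 5, 5).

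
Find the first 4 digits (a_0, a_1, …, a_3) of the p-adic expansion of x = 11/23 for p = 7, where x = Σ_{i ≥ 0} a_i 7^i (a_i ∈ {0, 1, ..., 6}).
(a_0, …, a_3) = (2, 1, 5, 2)

v_7(11/23) = 0 (numerator and denominator both coprime to 7), so x ∈ ℤ_7^×. Compute digits iteratively via a_i = x_i mod 7, x_{i+1} = (x_i − a_i)/7, with x_0 = x:
  x_0 = 11/23;  a_0 = 2;  x_1 = (x_0 − 2)/7 = -5/23
  x_1 = -5/23;  a_1 = 1;  x_2 = (x_1 − 1)/7 = -4/23
  x_2 = -4/23;  a_2 = 5;  x_3 = (x_2 − 5)/7 = -17/23
  x_3 = -17/23;  a_3 = 2;  x_4 = (x_3 − 2)/7 = -9/23
Digits: (2, 1, 5, 2).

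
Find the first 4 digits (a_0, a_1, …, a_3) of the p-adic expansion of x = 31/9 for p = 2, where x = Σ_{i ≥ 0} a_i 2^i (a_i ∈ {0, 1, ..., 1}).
(a_0, …, a_3) = (1, 1, 1, 0)

v_2(31/9) = 0 (numerator and denominator both coprime to 2), so x ∈ ℤ_2^×. Compute digits iteratively via a_i = x_i mod 2, x_{i+1} = (x_i − a_i)/2, with x_0 = x:
  x_0 = 31/9;  a_0 = 1;  x_1 = (x_0 − 1)/2 = 11/9
  x_1 = 11/9;  a_1 = 1;  x_2 = (x_1 − 1)/2 = 1/9
  x_2 = 1/9;  a_2 = 1;  x_3 = (x_2 − 1)/2 = -4/9
  x_3 = -4/9;  a_3 = 0;  x_4 = (x_3 − 0)/2 = -2/9
Digits: (1, 1, 1, 0).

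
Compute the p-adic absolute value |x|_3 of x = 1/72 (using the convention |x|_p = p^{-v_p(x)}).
|1/72|_3 = 9

Step 1 — compute v_3(x) by factoring powers of 3 out of the numerator and denominator: v_3(1/72) = -2. Step 2 — apply |x|_p = p^{-v_p(x)} = 3^{2} = 9.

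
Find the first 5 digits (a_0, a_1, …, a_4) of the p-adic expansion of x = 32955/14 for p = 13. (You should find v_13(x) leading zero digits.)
(a_0, …, a_4) = (0, 0, 0, 2, 12)

v_13(32955/14) = 3, so a_0 = ... = a_2 = 0. Factor out: x = 13^3 · u with u = 15/14 a unit in ℤ_13. Expand u iteratively via a_{v+i} = u_i mod 13, u_{i+1} = (u_i − a_{v+i})/13:
  u_0 = 15/14;  a_3 = 2;  u_1 = (u_0 − 2)/13 = -1/14
  u_1 = -1/14;  a_4 = 12;  u_2 = (u_1 − 12)/13 = -13/14
Digits: (0, 0, 0, 2, 12).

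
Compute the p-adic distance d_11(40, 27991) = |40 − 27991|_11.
d_11(40, 27991) = 1/1331

Step 1 — x − y = 40 − 27991 = -27951. Step 2 — v_11(-27951) = 3 (factor: -27951 = −(11^3 · 21); the sign does not affect v_p). Step 3 — |x − y|_11 = 11^{-3} = 1/1331.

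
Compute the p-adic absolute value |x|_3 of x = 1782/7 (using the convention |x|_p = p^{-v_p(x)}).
|1782/7|_3 = 1/81

Step 1 — compute v_3(x) by factoring powers of 3 out of the numerator and denominator: v_3(1782/7) = 4. Step 2 — apply |x|_p = p^{-v_p(x)} = 3^{-4} = 1/81.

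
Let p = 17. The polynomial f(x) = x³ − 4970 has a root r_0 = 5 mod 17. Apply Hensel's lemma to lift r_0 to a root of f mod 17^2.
r_1 = 243 (mod 289)

Hensel: r_{i+1} = r_i − f(r_i)/f′(r_i) mod 17^{i+2}, where f′(x) = 3x². Iterate:
  r_0 = 5 (mod 17)
  r_1 = 243 (mod 289)
Final: r = 243 with f(r) ≡ 0 mod 17^2.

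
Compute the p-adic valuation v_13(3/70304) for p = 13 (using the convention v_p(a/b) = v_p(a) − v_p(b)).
v_13(3/70304) = -3

Factor powers of 13 from the numerator and denominator of the reduced fraction: 3 = 13^0 · 3 and 70304 = 13^3 · 32. Apply v_p(a/b) = v_p(a) − v_p(b): v_13(3/70304) = 0 − 3 = -3.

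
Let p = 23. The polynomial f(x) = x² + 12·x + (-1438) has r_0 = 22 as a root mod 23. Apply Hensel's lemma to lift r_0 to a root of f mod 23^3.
r_2 = 5381 (mod 12167)

Hensel: r_{i+1} = r_i − f(r_i)·(f′(r_i))^{-1} mod 23^{i+2}, f′(x) = 2x + 12. Iterate:
  r_0 = 22 (mod 23)
  r_1 = 91 (mod 529)
  r_2 = 5381 (mod 12167)
Final: r = 5381 satisfies f(r) ≡ 0 mod 23^3.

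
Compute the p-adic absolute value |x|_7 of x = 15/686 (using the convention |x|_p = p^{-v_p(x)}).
|15/686|_7 = 343

Step 1 — compute v_7(x) by factoring powers of 7 out of the numerator and denominator: v_7(15/686) = -3. Step 2 — apply |x|_p = p^{-v_p(x)} = 7^{3} = 343.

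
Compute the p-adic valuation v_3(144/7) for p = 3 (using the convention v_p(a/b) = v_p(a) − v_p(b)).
v_3(144/7) = 2

Factor powers of 3 from the numerator and denominator of the reduced fraction: 144 = 3^2 · 16 and 7 = 3^0 · 7. Apply v_p(a/b) = v_p(a) − v_p(b): v_3(144/7) = 2 − 0 = 2.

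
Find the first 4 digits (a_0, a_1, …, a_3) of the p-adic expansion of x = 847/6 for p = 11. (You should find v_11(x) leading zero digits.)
(a_0, …, a_3) = (0, 0, 3, 9)

v_11(847/6) = 2, so a_0 = ... = a_1 = 0. Factor out: x = 11^2 · u with u = 7/6 a unit in ℤ_11. Expand u iteratively via a_{v+i} = u_i mod 11, u_{i+1} = (u_i − a_{v+i})/11:
  u_0 = 7/6;  a_2 = 3;  u_1 = (u_0 − 3)/11 = -1/6
  u_1 = -1/6;  a_3 = 9;  u_2 = (u_1 − 9)/11 = -5/6
Digits: (0, 0, 3, 9).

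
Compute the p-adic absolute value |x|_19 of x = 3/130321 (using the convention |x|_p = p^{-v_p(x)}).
|3/130321|_19 = 130321

Step 1 — compute v_19(x) by factoring powers of 19 out of the numerator and denominator: v_19(3/130321) = -4. Step 2 — apply |x|_p = p^{-v_p(x)} = 19^{4} = 130321.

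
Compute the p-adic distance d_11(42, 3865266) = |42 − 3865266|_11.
d_11(42, 3865266) = 1/161051

Step 1 — x − y = 42 − 3865266 = -3865224. Step 2 — v_11(-3865224) = 5 (factor: -3865224 = −(11^5 · 24); the sign does not affect v_p). Step 3 — |x − y|_11 = 11^{-5} = 1/161051.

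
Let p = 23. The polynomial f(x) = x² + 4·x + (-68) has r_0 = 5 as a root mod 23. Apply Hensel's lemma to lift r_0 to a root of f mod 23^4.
r_3 = 96398 (mod 279841)

Hensel: r_{i+1} = r_i − f(r_i)·(f′(r_i))^{-1} mod 23^{i+2}, f′(x) = 2x + 4. Iterate:
  r_0 = 5 (mod 23)
  r_1 = 120 (mod 529)
  r_2 = 11229 (mod 12167)
  r_3 = 96398 (mod 279841)
Final: r = 96398 satisfies f(r) ≡ 0 mod 23^4.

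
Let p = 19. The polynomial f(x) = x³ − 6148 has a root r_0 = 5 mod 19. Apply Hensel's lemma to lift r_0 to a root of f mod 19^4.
r_3 = 19252 (mod 130321)

Hensel: r_{i+1} = r_i − f(r_i)/f′(r_i) mod 19^{i+2}, where f′(x) = 3x². Iterate:
  r_0 = 5 (mod 19)
  r_1 = 119 (mod 361)
  r_2 = 5534 (mod 6859)
  r_3 = 19252 (mod 130321)
Final: r = 19252 with f(r) ≡ 0 mod 19^4.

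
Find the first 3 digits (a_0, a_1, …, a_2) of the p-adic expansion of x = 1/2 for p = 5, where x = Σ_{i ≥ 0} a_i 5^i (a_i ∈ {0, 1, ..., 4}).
(a_0, …, a_2) = (3, 2, 2)

v_5(1/2) = 0 (numerator and denominator both coprime to 5), so x ∈ ℤ_5^×. Compute digits iteratively via a_i = x_i mod 5, x_{i+1} = (x_i − a_i)/5, with x_0 = x:
  x_0 = 1/2;  a_0 = 3;  x_1 = (x_0 − 3)/5 = -1/2
  x_1 = -1/2;  a_1 = 2;  x_2 = (x_1 − 2)/5 = -1/2
  x_2 = -1/2;  a_2 = 2;  x_3 = (x_2 − 2)/5 = -1/2
Digits: (3, 2, 2).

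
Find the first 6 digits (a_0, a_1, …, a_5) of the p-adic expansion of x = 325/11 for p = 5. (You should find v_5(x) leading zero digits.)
(a_0, …, a_5) = (0, 0, 3, 1, 2, 0)

v_5(325/11) = 2, so a_0 = ... = a_1 = 0. Factor out: x = 5^2 · u with u = 13/11 a unit in ℤ_5. Expand u iteratively via a_{v+i} = u_i mod 5, u_{i+1} = (u_i − a_{v+i})/5:
  u_0 = 13/11;  a_2 = 3;  u_1 = (u_0 − 3)/5 = -4/11
  u_1 = -4/11;  a_3 = 1;  u_2 = (u_1 − 1)/5 = -3/11
  u_2 = -3/11;  a_4 = 2;  u_3 = (u_2 − 2)/5 = -5/11
  u_3 = -5/11;  a_5 = 0;  u_4 = (u_3 − 0)/5 = -1/11
Digits: (0, 0, 3, 1, 2, 0).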